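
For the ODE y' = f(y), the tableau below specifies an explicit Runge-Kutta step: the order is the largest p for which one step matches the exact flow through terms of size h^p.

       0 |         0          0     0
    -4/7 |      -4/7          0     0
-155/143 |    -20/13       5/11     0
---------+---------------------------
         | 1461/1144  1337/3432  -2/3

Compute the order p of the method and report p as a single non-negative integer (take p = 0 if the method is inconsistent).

2

b = (1461/1144, 1337/3432, -2/3)
c = (0, -4/7, -155/143)
Ac = (0, 0, -20/77)
Σ b_i: 1461/1144·1 + 1337/3432·1 + (-2/3)·1 = 1 ✓
b·c: 1337/3432·(-4/7) + (-2/3)·(-155/143) = 1/2 ✓
b·c²: 1337/3432·16/49 + (-2/3)·24025/20449 = -93908/143143 ≠ 1/3 ⇒ order 2.
b·Ac: (-2/3)·(-20/77) = 40/231 ≠ 1/6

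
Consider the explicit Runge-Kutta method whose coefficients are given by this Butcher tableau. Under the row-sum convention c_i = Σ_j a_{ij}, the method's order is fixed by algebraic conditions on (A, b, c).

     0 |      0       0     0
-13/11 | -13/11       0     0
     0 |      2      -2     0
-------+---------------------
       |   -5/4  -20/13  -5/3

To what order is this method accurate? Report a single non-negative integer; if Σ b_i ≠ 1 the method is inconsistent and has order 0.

0

b = (-5/4, -20/13, -5/3)
c = (0, -13/11, 0)
Ac = (0, 0, 26/11)
Σ b_i: (-5/4)·1 + (-20/13)·1 + (-5/3)·1 = -695/156 ≠ 1 ⇒ order 0.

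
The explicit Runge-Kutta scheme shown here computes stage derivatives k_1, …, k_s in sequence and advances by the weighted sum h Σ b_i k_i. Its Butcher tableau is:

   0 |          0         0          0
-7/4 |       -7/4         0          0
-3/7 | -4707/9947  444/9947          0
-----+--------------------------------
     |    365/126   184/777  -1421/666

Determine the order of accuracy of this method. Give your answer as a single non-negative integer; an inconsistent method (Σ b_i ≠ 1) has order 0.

b = (365/126, 184/777, -1421/666)
c = (0, -7/4, -3/7)
Ac = (0, 0, -111/1421)
Σ b_i: 365/126·1 + 184/777·1 + (-1421/666)·1 = 1 ✓
b·c: 184/777·(-7/4) + (-1421/666)·(-3/7) = 1/2 ✓
b·c²: 184/777·49/16 + (-1421/666)·9/49 = 1/3 ✓
b·Ac: (-1421/666)·(-111/1421) = 1/6 ✓; 3 stages ⇒ order 3.

3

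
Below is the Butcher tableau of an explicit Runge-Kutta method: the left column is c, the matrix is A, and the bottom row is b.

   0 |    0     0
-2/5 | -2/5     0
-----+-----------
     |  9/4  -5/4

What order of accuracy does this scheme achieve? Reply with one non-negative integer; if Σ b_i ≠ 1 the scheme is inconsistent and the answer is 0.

b = (9/4, -5/4)
c = (0, -2/5)
Σ b_i: 9/4·1 + (-5/4)·1 = 1 ✓
b·c: (-5/4)·(-2/5) = 1/2 ✓; 2 stages ⇒ order 2.

2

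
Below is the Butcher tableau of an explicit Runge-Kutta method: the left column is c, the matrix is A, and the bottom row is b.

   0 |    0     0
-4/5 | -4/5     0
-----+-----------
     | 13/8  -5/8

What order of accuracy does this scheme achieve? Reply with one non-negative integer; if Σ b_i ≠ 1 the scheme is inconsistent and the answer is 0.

2

b = (13/8, -5/8)
c = (0, -4/5)
Σ b_i: 13/8·1 + (-5/8)·1 = 1 ✓
b·c: (-5/8)·(-4/5) = 1/2 ✓; 2 stages ⇒ order 2.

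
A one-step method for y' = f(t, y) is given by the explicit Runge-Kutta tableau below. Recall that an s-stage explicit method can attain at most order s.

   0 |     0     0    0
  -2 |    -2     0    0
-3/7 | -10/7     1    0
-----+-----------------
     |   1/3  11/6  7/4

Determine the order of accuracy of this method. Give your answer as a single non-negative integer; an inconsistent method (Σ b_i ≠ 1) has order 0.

b = (1/3, 11/6, 7/4)
c = (0, -2, -3/7)
Ac = (0, 0, -2)
Σ b_i: 1/3·1 + 11/6·1 + 7/4·1 = 47/12 ≠ 1 ⇒ order 0.

0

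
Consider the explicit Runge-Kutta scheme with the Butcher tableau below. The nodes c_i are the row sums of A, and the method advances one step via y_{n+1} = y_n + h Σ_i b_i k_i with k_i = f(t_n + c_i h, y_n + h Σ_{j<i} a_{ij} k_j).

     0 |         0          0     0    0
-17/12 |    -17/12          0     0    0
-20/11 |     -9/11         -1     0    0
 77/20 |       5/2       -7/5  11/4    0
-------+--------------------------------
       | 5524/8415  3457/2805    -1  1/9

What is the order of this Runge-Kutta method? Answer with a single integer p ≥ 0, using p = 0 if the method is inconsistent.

2

b = (5524/8415, 3457/2805, -1, 1/9)
c = (0, -17/12, -20/11, 77/20)
Ac = (0, 0, 17/12, -181/60)
Σ b_i: 5524/8415·1 + 3457/2805·1 + (-1)·1 + 1/9·1 = 1 ✓
b·c: 3457/2805·(-17/12) + (-1)·(-20/11) + 1/9·77/20 = 1/2 ✓
b·c²: 3457/2805·289/144 + (-1)·400/121 + 1/9·5929/400 = 532261/653400 ≠ 1/3 ⇒ order 2.
b·Ac: (-1)·17/12 + 1/9·(-181/60) = -473/270 ≠ 1/6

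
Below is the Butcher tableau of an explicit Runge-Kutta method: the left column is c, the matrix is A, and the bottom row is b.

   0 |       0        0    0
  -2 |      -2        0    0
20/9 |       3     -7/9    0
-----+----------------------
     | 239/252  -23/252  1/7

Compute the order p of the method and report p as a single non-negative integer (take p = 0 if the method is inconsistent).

2

b = (239/252, -23/252, 1/7)
c = (0, -2, 20/9)
Ac = (0, 0, 14/9)
Σ b_i: 239/252·1 + (-23/252)·1 + 1/7·1 = 1 ✓
b·c: (-23/252)·(-2) + 1/7·20/9 = 1/2 ✓
b·c²: (-23/252)·4 + 1/7·400/81 = 193/567 ≠ 1/3 ⇒ order 2.
b·Ac: 1/7·14/9 = 2/9 ≠ 1/6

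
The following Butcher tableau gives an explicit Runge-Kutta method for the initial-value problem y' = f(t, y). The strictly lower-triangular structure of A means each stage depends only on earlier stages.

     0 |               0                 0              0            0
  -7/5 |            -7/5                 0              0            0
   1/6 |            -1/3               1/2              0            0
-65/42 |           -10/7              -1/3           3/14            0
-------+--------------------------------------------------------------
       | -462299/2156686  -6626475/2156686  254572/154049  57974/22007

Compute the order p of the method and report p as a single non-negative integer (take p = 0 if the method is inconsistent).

3

b = (-462299/2156686, -6626475/2156686, 254572/154049, 57974/22007)
c = (0, -7/5, 1/6, -65/42)
Ac = (0, 0, -7/10, 211/420)
Σ b_i: (-462299/2156686)·1 + (-6626475/2156686)·1 + 254572/154049·1 + 57974/22007·1 = 1 ✓
b·c: (-6626475/2156686)·(-7/5) + 254572/154049·1/6 + 57974/22007·(-65/42) = 1/2 ✓
b·c²: (-6626475/2156686)·49/25 + 254572/154049·1/36 + 57974/22007·4225/1764 = 1/3 ✓
b·Ac: 254572/154049·(-7/10) + 57974/22007·211/420 = 1/6 ✓
b·c³: (-6626475/2156686)·(-343/125) + 254572/154049·1/216 + 57974/22007·(-274625/74088) = -257410939/194101740 ≠ 1/4 ⇒ order 3.
b·(c∘Ac): 254572/154049·(-7/60) + 57974/22007·(-2743/3528) = -62139827/27728820 ≠ 1/8
b·Ac²: 254572/154049·49/50 + 57974/22007·(-2719/4200) = -113471/1320420 ≠ 1/12
b·A²c: 57974/22007·(-3/20) = -86961/220070 ≠ 1/24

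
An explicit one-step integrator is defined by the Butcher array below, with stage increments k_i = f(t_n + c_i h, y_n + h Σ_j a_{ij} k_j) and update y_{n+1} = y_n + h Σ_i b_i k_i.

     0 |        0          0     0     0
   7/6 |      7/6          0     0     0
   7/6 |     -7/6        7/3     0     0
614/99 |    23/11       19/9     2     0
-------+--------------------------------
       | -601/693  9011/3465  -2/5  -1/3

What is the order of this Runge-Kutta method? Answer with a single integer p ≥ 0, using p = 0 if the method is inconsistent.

2

b = (-601/693, 9011/3465, -2/5, -1/3)
c = (0, 7/6, 7/6, 614/99)
Ac = (0, 0, 49/18, 259/54)
Σ b_i: (-601/693)·1 + 9011/3465·1 + (-2/5)·1 + (-1/3)·1 = 1 ✓
b·c: 9011/3465·7/6 + (-2/5)·7/6 + (-1/3)·614/99 = 1/2 ✓
b·c²: 9011/3465·49/36 + (-2/5)·49/36 + (-1/3)·376996/9801 = -1155709/117612 ≠ 1/3 ⇒ order 2.
b·Ac: (-2/5)·49/18 + (-1/3)·259/54 = -2177/810 ≠ 1/6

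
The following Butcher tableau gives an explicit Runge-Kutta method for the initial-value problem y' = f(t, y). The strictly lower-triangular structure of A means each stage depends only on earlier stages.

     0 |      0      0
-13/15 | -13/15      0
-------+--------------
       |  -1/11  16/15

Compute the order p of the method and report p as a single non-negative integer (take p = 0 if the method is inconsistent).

b = (-1/11, 16/15)
c = (0, -13/15)
Σ b_i: (-1/11)·1 + 16/15·1 = 161/165 ≠ 1 ⇒ order 0.

0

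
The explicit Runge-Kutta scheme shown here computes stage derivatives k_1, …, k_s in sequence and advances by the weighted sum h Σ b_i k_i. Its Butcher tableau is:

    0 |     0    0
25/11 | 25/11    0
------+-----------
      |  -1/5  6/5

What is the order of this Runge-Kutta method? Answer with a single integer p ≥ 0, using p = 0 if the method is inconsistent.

b = (-1/5, 6/5)
c = (0, 25/11)
Σ b_i: (-1/5)·1 + 6/5·1 = 1 ✓
b·c: 6/5·25/11 = 30/11 ≠ 1/2 ⇒ order 1.

1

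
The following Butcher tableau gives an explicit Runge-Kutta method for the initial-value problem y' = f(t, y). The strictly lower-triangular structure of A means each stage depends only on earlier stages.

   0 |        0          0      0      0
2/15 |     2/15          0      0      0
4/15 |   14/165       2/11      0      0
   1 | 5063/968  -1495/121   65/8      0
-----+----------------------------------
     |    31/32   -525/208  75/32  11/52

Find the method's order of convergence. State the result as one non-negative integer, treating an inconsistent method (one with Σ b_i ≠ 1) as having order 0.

4

b = (31/32, -525/208, 75/32, 11/52)
c = (0, 2/15, 4/15, 1)
Ac = (0, 0, 4/165, 377/726)
Σ b_i: 31/32·1 + (-525/208)·1 + 75/32·1 + 11/52·1 = 1 ✓
b·c: (-525/208)·2/15 + 75/32·4/15 + 11/52·1 = 1/2 ✓
b·c²: (-525/208)·4/225 + 75/32·16/225 + 11/52·1 = 1/3 ✓
b·Ac: 75/32·4/165 + 11/52·377/726 = 1/6 ✓
b·c³: (-525/208)·8/3375 + 75/32·64/3375 + 11/52·1 = 1/4 ✓
b·(c∘Ac): 75/32·16/2475 + 11/52·377/726 = 1/8 ✓
b·Ac²: 75/32·8/2475 + 11/52·130/363 = 1/12 ✓
b·A²c: 11/52·13/66 = 1/24 ✓; 4 stages ⇒ order 4.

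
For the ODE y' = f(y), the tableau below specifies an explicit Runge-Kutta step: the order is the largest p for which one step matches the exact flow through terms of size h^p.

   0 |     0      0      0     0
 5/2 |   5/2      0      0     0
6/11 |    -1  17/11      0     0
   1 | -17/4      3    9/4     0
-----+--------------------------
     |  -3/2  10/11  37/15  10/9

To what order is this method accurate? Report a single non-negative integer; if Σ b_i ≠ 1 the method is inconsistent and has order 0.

0

b = (-3/2, 10/11, 37/15, 10/9)
c = (0, 5/2, 6/11, 1)
Ac = (0, 0, 85/22, 96/11)
Σ b_i: (-3/2)·1 + 10/11·1 + 37/15·1 + 10/9·1 = 2957/990 ≠ 1 ⇒ order 0.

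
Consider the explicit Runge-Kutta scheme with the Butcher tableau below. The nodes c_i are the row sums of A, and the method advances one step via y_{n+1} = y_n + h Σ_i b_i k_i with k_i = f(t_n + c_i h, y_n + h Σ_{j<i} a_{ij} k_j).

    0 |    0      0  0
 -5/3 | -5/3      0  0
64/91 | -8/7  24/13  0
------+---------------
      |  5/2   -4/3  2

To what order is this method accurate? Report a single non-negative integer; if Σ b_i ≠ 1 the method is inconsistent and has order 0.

b = (5/2, -4/3, 2)
c = (0, -5/3, 64/91)
Ac = (0, 0, -40/13)
Σ b_i: 5/2·1 + (-4/3)·1 + 2·1 = 19/6 ≠ 1 ⇒ order 0.

0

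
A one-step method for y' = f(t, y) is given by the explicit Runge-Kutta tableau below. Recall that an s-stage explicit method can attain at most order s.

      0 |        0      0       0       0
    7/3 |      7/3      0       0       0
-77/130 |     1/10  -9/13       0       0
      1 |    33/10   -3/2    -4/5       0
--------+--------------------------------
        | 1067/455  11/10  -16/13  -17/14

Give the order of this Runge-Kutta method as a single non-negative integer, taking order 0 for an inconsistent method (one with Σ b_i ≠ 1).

b = (1067/455, 11/10, -16/13, -17/14)
c = (0, 7/3, -77/130, 1)
Ac = (0, 0, -21/13, -1967/650)
Σ b_i: 1067/455·1 + 11/10·1 + (-16/13)·1 + (-17/14)·1 = 1 ✓
b·c: 11/10·7/3 + (-16/13)·(-77/130) + (-17/14)·1 = 36934/17745 ≠ 1/2 ⇒ order 1.

1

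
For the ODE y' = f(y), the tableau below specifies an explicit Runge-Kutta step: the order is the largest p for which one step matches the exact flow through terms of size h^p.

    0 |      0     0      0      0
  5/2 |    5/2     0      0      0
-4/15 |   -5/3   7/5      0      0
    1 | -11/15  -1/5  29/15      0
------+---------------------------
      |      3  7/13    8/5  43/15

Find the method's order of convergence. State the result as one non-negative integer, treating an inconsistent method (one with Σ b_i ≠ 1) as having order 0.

b = (3, 7/13, 8/5, 43/15)
c = (0, 5/2, -4/15, 1)
Ac = (0, 0, 7/2, -457/450)
Σ b_i: 3·1 + 7/13·1 + 8/5·1 + 43/15·1 = 1561/195 ≠ 1 ⇒ order 0.

0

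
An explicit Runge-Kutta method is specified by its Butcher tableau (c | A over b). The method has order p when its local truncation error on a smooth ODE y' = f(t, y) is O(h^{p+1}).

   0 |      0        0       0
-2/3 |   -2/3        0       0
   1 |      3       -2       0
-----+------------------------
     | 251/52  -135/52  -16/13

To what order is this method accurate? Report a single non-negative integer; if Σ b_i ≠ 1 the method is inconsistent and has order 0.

2

b = (251/52, -135/52, -16/13)
c = (0, -2/3, 1)
Ac = (0, 0, 4/3)
Σ b_i: 251/52·1 + (-135/52)·1 + (-16/13)·1 = 1 ✓
b·c: (-135/52)·(-2/3) + (-16/13)·1 = 1/2 ✓
b·c²: (-135/52)·4/9 + (-16/13)·1 = -31/13 ≠ 1/3 ⇒ order 2.
b·Ac: (-16/13)·4/3 = -64/39 ≠ 1/6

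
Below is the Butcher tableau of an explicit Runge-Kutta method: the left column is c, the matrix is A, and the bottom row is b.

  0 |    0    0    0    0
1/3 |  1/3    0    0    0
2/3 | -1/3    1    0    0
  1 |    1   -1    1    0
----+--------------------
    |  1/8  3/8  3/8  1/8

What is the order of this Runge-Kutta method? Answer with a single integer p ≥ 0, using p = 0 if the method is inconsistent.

b = (1/8, 3/8, 3/8, 1/8)
c = (0, 1/3, 2/3, 1)
Ac = (0, 0, 1/3, 1/3)
Σ b_i: 1/8·1 + 3/8·1 + 3/8·1 + 1/8·1 = 1 ✓
b·c: 3/8·1/3 + 3/8·2/3 + 1/8·1 = 1/2 ✓
b·c²: 3/8·1/9 + 3/8·4/9 + 1/8·1 = 1/3 ✓
b·Ac: 3/8·1/3 + 1/8·1/3 = 1/6 ✓
b·c³: 3/8·1/27 + 3/8·8/27 + 1/8·1 = 1/4 ✓
b·(c∘Ac): 3/8·2/9 + 1/8·1/3 = 1/8 ✓
b·Ac²: 3/8·1/9 + 1/8·1/3 = 1/12 ✓
b·A²c: 1/8·1/3 = 1/24 ✓; 4 stages ⇒ order 4.

4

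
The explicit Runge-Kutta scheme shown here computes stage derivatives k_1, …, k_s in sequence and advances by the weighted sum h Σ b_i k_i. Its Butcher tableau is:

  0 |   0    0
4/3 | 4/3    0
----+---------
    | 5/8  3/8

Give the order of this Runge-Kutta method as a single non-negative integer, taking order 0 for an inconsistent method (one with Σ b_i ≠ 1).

b = (5/8, 3/8)
c = (0, 4/3)
Σ b_i: 5/8·1 + 3/8·1 = 1 ✓
b·c: 3/8·4/3 = 1/2 ✓; 2 stages ⇒ order 2.

2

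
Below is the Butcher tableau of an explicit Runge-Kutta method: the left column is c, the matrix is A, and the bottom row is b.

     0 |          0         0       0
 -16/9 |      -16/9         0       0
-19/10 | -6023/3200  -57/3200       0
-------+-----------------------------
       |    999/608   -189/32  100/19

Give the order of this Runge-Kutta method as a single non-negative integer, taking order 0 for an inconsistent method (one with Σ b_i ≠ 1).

3

b = (999/608, -189/32, 100/19)
c = (0, -16/9, -19/10)
Ac = (0, 0, 19/600)
Σ b_i: 999/608·1 + (-189/32)·1 + 100/19·1 = 1 ✓
b·c: (-189/32)·(-16/9) + 100/19·(-19/10) = 1/2 ✓
b·c²: (-189/32)·256/81 + 100/19·361/100 = 1/3 ✓
b·Ac: 100/19·19/600 = 1/6 ✓; 3 stages ⇒ order 3.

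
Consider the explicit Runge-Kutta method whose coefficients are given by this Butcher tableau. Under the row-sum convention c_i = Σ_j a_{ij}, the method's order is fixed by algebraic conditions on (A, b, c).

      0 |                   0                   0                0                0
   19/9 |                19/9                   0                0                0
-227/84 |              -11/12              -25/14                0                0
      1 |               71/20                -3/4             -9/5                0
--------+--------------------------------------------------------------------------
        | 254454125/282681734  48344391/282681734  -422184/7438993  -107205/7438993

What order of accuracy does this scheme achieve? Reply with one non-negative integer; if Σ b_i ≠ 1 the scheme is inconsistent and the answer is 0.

3

b = (254454125/282681734, 48344391/282681734, -422184/7438993, -107205/7438993)
c = (0, 19/9, -227/84, 1)
Ac = (0, 0, -475/126, 689/210)
Σ b_i: 254454125/282681734·1 + 48344391/282681734·1 + (-422184/7438993)·1 + (-107205/7438993)·1 = 1 ✓
b·c: 48344391/282681734·19/9 + (-422184/7438993)·(-227/84) + (-107205/7438993)·1 = 1/2 ✓
b·c²: 48344391/282681734·361/81 + (-422184/7438993)·51529/7056 + (-107205/7438993)·1 = 1/3 ✓
b·Ac: (-422184/7438993)·(-475/126) + (-107205/7438993)·689/210 = 1/6 ✓
b·c³: 48344391/282681734·6859/729 + (-422184/7438993)·(-11697083/592704) + (-107205/7438993)·1 = 30534371995/11247757416 ≠ 1/4 ⇒ order 3.
b·(c∘Ac): (-422184/7438993)·107825/10584 + (-107205/7438993)·689/210 = -83749571/133901874 ≠ 1/8
b·Ac²: (-422184/7438993)·(-9025/1134) + (-107205/7438993)·(-1745063/105840) = 15505689569/22495514832 ≠ 1/12
b·A²c: (-107205/7438993)·95/14 = -1454925/14877986 ≠ 1/24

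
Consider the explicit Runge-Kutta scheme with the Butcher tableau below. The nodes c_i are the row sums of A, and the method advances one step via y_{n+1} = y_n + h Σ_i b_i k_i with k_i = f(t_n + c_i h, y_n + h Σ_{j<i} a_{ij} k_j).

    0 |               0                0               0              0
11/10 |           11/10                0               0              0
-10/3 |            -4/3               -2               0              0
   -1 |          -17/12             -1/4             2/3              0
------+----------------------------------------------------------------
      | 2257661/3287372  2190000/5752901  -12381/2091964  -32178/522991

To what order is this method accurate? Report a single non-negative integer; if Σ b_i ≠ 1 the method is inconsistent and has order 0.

b = (2257661/3287372, 2190000/5752901, -12381/2091964, -32178/522991)
c = (0, 11/10, -10/3, -1)
Ac = (0, 0, -11/5, -899/360)
Σ b_i: 2257661/3287372·1 + 2190000/5752901·1 + (-12381/2091964)·1 + (-32178/522991)·1 = 1 ✓
b·c: 2190000/5752901·11/10 + (-12381/2091964)·(-10/3) + (-32178/522991)·(-1) = 1/2 ✓
b·c²: 2190000/5752901·121/100 + (-12381/2091964)·100/9 + (-32178/522991)·1 = 1/3 ✓
b·Ac: (-12381/2091964)·(-11/5) + (-32178/522991)·(-899/360) = 1/6 ✓
b·c³: 2190000/5752901·1331/1000 + (-12381/2091964)·(-1000/27) + (-32178/522991)·(-1) = 529466/672417 ≠ 1/4 ⇒ order 3.
b·(c∘Ac): (-12381/2091964)·22/3 + (-32178/522991)·899/360 = -883321/4482780 ≠ 1/8
b·Ac²: (-12381/2091964)·(-121/50) + (-32178/522991)·76733/10800 = -5686231/13448340 ≠ 1/12
b·A²c: (-32178/522991)·(-22/15) = 235972/2614955 ≠ 1/24

3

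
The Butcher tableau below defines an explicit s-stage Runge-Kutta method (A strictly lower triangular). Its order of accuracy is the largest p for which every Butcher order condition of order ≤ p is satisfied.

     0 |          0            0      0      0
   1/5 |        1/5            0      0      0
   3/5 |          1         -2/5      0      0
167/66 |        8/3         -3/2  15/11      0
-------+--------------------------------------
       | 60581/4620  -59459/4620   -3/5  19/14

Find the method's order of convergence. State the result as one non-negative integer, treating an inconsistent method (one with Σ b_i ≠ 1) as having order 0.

2

b = (60581/4620, -59459/4620, -3/5, 19/14)
c = (0, 1/5, 3/5, 167/66)
Ac = (0, 0, -2/25, 57/110)
Σ b_i: 60581/4620·1 + (-59459/4620)·1 + (-3/5)·1 + 19/14·1 = 1 ✓
b·c: (-59459/4620)·1/5 + (-3/5)·3/5 + 19/14·167/66 = 1/2 ✓
b·c²: (-59459/4620)·1/25 + (-3/5)·9/25 + 19/14·27889/4356 = 60665513/7623000 ≠ 1/3 ⇒ order 2.
b·Ac: (-3/5)·(-2/25) + 19/14·57/110 = 28923/38500 ≠ 1/6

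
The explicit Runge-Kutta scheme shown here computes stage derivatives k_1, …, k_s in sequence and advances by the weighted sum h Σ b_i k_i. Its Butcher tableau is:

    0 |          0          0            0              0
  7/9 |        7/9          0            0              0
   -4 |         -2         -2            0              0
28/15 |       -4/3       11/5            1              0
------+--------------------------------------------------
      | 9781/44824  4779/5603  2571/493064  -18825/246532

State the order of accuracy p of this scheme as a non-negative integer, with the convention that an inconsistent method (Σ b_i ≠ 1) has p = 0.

b = (9781/44824, 4779/5603, 2571/493064, -18825/246532)
c = (0, 7/9, -4, 28/15)
Ac = (0, 0, -14/9, -103/45)
Σ b_i: 9781/44824·1 + 4779/5603·1 + 2571/493064·1 + (-18825/246532)·1 = 1 ✓
b·c: 4779/5603·7/9 + 2571/493064·(-4) + (-18825/246532)·28/15 = 1/2 ✓
b·c²: 4779/5603·49/81 + 2571/493064·16 + (-18825/246532)·784/225 = 1/3 ✓
b·Ac: 2571/493064·(-14/9) + (-18825/246532)·(-103/45) = 1/6 ✓
b·c³: 4779/5603·343/729 + 2571/493064·(-64) + (-18825/246532)·21952/3375 = -36061/84045 ≠ 1/4 ⇒ order 3.
b·(c∘Ac): 2571/493064·56/9 + (-18825/246532)·(-2884/675) = 18088/50427 ≠ 1/8
b·Ac²: 2571/493064·(-98/81) + (-18825/246532)·7019/405 = -4425419/3328182 ≠ 1/12
b·A²c: (-18825/246532)·(-14/9) = 43925/369798 ≠ 1/24

3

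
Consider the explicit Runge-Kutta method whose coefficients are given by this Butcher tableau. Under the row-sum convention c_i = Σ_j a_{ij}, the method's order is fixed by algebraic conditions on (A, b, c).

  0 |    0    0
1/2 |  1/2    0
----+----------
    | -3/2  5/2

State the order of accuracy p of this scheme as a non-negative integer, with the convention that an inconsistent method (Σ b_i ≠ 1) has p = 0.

b = (-3/2, 5/2)
c = (0, 1/2)
Σ b_i: (-3/2)·1 + 5/2·1 = 1 ✓
b·c: 5/2·1/2 = 5/4 ≠ 1/2 ⇒ order 1.

1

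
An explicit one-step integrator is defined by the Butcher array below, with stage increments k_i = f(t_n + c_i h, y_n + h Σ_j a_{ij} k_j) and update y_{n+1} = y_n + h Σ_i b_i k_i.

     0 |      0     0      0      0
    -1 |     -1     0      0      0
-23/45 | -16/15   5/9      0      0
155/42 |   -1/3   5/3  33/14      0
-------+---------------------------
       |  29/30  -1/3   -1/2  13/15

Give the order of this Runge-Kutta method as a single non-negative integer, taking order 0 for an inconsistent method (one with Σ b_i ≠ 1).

1

b = (29/30, -1/3, -1/2, 13/15)
c = (0, -1, -23/45, 155/42)
Ac = (0, 0, -5/9, -201/70)
Σ b_i: 29/30·1 + (-1/3)·1 + (-1/2)·1 + 13/15·1 = 1 ✓
b·c: (-1/3)·(-1) + (-1/2)·(-23/45) + 13/15·155/42 = 1193/315 ≠ 1/2 ⇒ order 1.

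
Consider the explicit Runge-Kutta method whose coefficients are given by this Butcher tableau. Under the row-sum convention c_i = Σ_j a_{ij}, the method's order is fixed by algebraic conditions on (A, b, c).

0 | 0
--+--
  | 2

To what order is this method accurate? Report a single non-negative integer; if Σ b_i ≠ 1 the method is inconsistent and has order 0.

0

b = (2)
c = (0)
Σ b_i: 2·1 = 2 ≠ 1 ⇒ order 0.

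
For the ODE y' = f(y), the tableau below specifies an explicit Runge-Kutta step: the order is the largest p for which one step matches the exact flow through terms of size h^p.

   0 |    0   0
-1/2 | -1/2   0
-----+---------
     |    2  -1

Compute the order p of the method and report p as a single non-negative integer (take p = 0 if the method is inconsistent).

b = (2, -1)
c = (0, -1/2)
Σ b_i: 2·1 + (-1)·1 = 1 ✓
b·c: (-1)·(-1/2) = 1/2 ✓; 2 stages ⇒ order 2.

2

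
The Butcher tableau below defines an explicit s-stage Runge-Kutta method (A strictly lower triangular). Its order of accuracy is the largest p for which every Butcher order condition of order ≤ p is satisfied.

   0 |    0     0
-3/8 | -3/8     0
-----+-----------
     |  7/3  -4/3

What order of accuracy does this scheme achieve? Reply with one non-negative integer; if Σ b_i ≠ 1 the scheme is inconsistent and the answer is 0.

b = (7/3, -4/3)
c = (0, -3/8)
Σ b_i: 7/3·1 + (-4/3)·1 = 1 ✓
b·c: (-4/3)·(-3/8) = 1/2 ✓; 2 stages ⇒ order 2.

2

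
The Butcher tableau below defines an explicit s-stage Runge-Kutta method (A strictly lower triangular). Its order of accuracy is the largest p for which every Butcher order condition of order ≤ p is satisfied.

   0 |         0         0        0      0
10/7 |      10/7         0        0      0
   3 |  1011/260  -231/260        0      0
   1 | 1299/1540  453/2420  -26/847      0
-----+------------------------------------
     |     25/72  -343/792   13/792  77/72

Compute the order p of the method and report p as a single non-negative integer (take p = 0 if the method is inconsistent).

4

b = (25/72, -343/792, 13/792, 77/72)
c = (0, 10/7, 3, 1)
Ac = (0, 0, -33/26, 27/154)
Σ b_i: 25/72·1 + (-343/792)·1 + 13/792·1 + 77/72·1 = 1 ✓
b·c: (-343/792)·10/7 + 13/792·3 + 77/72·1 = 1/2 ✓
b·c²: (-343/792)·100/49 + 13/792·9 + 77/72·1 = 1/3 ✓
b·Ac: 13/792·(-33/26) + 77/72·27/154 = 1/6 ✓
b·c³: (-343/792)·1000/343 + 13/792·27 + 77/72·1 = 1/4 ✓
b·(c∘Ac): 13/792·(-99/26) + 77/72·27/154 = 1/8 ✓
b·Ac²: 13/792·(-165/91) + 77/72·57/539 = 1/12 ✓
b·A²c: 77/72·3/77 = 1/24 ✓; 4 stages ⇒ order 4.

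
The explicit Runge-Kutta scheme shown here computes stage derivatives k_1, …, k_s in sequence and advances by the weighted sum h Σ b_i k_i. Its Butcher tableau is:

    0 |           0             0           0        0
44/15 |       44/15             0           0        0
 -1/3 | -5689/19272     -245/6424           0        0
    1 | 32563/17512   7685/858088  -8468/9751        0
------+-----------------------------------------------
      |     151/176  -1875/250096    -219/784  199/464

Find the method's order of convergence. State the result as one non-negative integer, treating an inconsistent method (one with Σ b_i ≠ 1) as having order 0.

4

b = (151/176, -1875/250096, -219/784, 199/464)
c = (0, 44/15, -1/3, 1)
Ac = (0, 0, -49/438, 377/1194)
Σ b_i: 151/176·1 + (-1875/250096)·1 + (-219/784)·1 + 199/464·1 = 1 ✓
b·c: (-1875/250096)·44/15 + (-219/784)·(-1/3) + 199/464·1 = 1/2 ✓
b·c²: (-1875/250096)·1936/225 + (-219/784)·1/9 + 199/464·1 = 1/3 ✓
b·Ac: (-219/784)·(-49/438) + 199/464·377/1194 = 1/6 ✓
b·c³: (-1875/250096)·85184/3375 + (-219/784)·(-1/27) + 199/464·1 = 1/4 ✓
b·(c∘Ac): (-219/784)·49/1314 + 199/464·377/1194 = 1/8 ✓
b·Ac²: (-219/784)·(-1078/3285) + 199/464·(-58/2985) = 1/12 ✓
b·A²c: 199/464·58/597 = 1/24 ✓; 4 stages ⇒ order 4.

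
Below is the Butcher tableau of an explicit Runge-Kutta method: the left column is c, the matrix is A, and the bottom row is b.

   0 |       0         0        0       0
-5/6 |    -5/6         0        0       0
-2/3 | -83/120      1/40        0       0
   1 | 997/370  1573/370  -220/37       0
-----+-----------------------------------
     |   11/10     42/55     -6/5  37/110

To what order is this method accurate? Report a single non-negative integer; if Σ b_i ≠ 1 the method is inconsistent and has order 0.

4

b = (11/10, 42/55, -6/5, 37/110)
c = (0, -5/6, -2/3, 1)
Ac = (0, 0, -1/48, 187/444)
Σ b_i: 11/10·1 + 42/55·1 + (-6/5)·1 + 37/110·1 = 1 ✓
b·c: 42/55·(-5/6) + (-6/5)·(-2/3) + 37/110·1 = 1/2 ✓
b·c²: 42/55·25/36 + (-6/5)·4/9 + 37/110·1 = 1/3 ✓
b·Ac: (-6/5)·(-1/48) + 37/110·187/444 = 1/6 ✓
b·c³: 42/55·(-125/216) + (-6/5)·(-8/27) + 37/110·1 = 1/4 ✓
b·(c∘Ac): (-6/5)·1/72 + 37/110·187/444 = 1/8 ✓
b·Ac²: (-6/5)·5/288 + 37/110·275/888 = 1/12 ✓
b·A²c: 37/110·55/444 = 1/24 ✓; 4 stages ⇒ order 4.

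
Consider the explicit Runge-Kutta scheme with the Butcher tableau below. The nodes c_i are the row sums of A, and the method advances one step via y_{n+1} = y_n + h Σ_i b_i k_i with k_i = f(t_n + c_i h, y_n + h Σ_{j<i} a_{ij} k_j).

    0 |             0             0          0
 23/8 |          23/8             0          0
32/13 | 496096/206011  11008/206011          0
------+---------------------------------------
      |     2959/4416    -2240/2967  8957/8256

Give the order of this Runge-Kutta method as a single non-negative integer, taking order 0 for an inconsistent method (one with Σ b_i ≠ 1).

b = (2959/4416, -2240/2967, 8957/8256)
c = (0, 23/8, 32/13)
Ac = (0, 0, 1376/8957)
Σ b_i: 2959/4416·1 + (-2240/2967)·1 + 8957/8256·1 = 1 ✓
b·c: (-2240/2967)·23/8 + 8957/8256·32/13 = 1/2 ✓
b·c²: (-2240/2967)·529/64 + 8957/8256·1024/169 = 1/3 ✓
b·Ac: 8957/8256·1376/8957 = 1/6 ✓; 3 stages ⇒ order 3.

3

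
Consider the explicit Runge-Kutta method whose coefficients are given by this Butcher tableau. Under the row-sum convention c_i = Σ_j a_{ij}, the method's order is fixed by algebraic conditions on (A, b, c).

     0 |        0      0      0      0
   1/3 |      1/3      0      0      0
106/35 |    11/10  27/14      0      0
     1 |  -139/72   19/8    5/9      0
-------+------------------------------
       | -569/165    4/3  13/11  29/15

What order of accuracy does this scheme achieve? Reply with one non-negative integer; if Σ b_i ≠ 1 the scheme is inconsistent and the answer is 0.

1

b = (-569/165, 4/3, 13/11, 29/15)
c = (0, 1/3, 106/35, 1)
Ac = (0, 0, 9/14, 1247/504)
Σ b_i: (-569/165)·1 + 4/3·1 + 13/11·1 + 29/15·1 = 1 ✓
b·c: 4/3·1/3 + 13/11·106/35 + 29/15·1 = 20641/3465 ≠ 1/2 ⇒ order 1.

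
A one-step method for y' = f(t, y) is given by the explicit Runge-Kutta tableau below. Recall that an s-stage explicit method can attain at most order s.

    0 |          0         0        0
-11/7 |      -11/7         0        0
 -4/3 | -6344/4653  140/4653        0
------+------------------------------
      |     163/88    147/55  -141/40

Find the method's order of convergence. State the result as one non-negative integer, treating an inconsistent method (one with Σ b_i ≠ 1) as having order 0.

b = (163/88, 147/55, -141/40)
c = (0, -11/7, -4/3)
Ac = (0, 0, -20/423)
Σ b_i: 163/88·1 + 147/55·1 + (-141/40)·1 = 1 ✓
b·c: 147/55·(-11/7) + (-141/40)·(-4/3) = 1/2 ✓
b·c²: 147/55·121/49 + (-141/40)·16/9 = 1/3 ✓
b·Ac: (-141/40)·(-20/423) = 1/6 ✓; 3 stages ⇒ order 3.

3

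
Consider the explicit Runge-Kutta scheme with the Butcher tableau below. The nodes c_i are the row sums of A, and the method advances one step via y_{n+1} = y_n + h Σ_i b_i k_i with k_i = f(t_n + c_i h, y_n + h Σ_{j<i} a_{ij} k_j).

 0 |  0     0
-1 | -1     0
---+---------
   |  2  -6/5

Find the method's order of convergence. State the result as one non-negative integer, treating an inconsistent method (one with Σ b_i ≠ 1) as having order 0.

b = (2, -6/5)
c = (0, -1)
Σ b_i: 2·1 + (-6/5)·1 = 4/5 ≠ 1 ⇒ order 0.

0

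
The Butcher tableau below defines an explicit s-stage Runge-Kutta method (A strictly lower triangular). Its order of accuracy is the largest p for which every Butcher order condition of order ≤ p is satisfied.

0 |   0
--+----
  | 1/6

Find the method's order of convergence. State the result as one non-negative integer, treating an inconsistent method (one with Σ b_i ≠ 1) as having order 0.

0

b = (1/6)
c = (0)
Σ b_i: 1/6·1 = 1/6 ≠ 1 ⇒ order 0.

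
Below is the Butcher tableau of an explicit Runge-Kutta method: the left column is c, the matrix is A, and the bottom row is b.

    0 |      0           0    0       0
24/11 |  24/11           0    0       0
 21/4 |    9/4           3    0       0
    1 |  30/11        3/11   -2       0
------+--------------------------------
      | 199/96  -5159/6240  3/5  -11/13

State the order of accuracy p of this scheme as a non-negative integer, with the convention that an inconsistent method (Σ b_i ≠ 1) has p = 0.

b = (199/96, -5159/6240, 3/5, -11/13)
c = (0, 24/11, 21/4, 1)
Ac = (0, 0, 72/11, -2397/242)
Σ b_i: 199/96·1 + (-5159/6240)·1 + 3/5·1 + (-11/13)·1 = 1 ✓
b·c: (-5159/6240)·24/11 + 3/5·21/4 + (-11/13)·1 = 1/2 ✓
b·c²: (-5159/6240)·576/121 + 3/5·441/16 + (-11/13)·1 = 2069/176 ≠ 1/3 ⇒ order 2.
b·Ac: 3/5·72/11 + (-11/13)·(-2397/242) = 17601/1430 ≠ 1/6

2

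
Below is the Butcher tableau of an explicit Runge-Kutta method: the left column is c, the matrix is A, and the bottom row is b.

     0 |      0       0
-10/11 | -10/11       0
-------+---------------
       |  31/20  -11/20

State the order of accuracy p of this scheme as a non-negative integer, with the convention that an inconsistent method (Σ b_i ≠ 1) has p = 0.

2

b = (31/20, -11/20)
c = (0, -10/11)
Σ b_i: 31/20·1 + (-11/20)·1 = 1 ✓
b·c: (-11/20)·(-10/11) = 1/2 ✓; 2 stages ⇒ order 2.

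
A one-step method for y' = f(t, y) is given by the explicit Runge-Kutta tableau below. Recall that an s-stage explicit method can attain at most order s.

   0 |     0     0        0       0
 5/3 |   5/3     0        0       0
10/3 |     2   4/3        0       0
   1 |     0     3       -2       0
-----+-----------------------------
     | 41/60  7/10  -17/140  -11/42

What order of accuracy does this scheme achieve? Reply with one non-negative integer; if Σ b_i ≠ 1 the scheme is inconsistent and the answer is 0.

b = (41/60, 7/10, -17/140, -11/42)
c = (0, 5/3, 10/3, 1)
Ac = (0, 0, 20/9, -5/3)
Σ b_i: 41/60·1 + 7/10·1 + (-17/140)·1 + (-11/42)·1 = 1 ✓
b·c: 7/10·5/3 + (-17/140)·10/3 + (-11/42)·1 = 1/2 ✓
b·c²: 7/10·25/9 + (-17/140)·100/9 + (-11/42)·1 = 1/3 ✓
b·Ac: (-17/140)·20/9 + (-11/42)·(-5/3) = 1/6 ✓
b·c³: 7/10·125/27 + (-17/140)·1000/27 + (-11/42)·1 = -41/27 ≠ 1/4 ⇒ order 3.
b·(c∘Ac): (-17/140)·200/27 + (-11/42)·(-5/3) = -25/54 ≠ 1/8
b·Ac²: (-17/140)·100/27 + (-11/42)·(-125/9) = 1205/378 ≠ 1/12
b·A²c: (-11/42)·(-40/9) = 220/189 ≠ 1/24

3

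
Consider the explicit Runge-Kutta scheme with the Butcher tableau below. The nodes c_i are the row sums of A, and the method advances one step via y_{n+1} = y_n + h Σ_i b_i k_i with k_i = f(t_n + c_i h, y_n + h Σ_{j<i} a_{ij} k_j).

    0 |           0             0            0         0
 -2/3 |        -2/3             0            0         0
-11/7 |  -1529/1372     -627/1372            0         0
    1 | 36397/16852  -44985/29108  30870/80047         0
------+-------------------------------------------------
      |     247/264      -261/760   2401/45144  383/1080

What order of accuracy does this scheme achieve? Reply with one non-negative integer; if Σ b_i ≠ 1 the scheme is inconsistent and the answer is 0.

4

b = (247/264, -261/760, 2401/45144, 383/1080)
c = (0, -2/3, -11/7, 1)
Ac = (0, 0, 209/686, 325/766)
Σ b_i: 247/264·1 + (-261/760)·1 + 2401/45144·1 + 383/1080·1 = 1 ✓
b·c: (-261/760)·(-2/3) + 2401/45144·(-11/7) + 383/1080·1 = 1/2 ✓
b·c²: (-261/760)·4/9 + 2401/45144·121/49 + 383/1080·1 = 1/3 ✓
b·Ac: 2401/45144·209/686 + 383/1080·325/766 = 1/6 ✓
b·c³: (-261/760)·(-8/27) + 2401/45144·(-1331/343) + 383/1080·1 = 1/4 ✓
b·(c∘Ac): 2401/45144·(-2299/4802) + 383/1080·325/766 = 1/8 ✓
b·Ac²: 2401/45144·(-209/1029) + 383/1080·305/1149 = 1/12 ✓
b·A²c: 383/1080·45/383 = 1/24 ✓; 4 stages ⇒ order 4.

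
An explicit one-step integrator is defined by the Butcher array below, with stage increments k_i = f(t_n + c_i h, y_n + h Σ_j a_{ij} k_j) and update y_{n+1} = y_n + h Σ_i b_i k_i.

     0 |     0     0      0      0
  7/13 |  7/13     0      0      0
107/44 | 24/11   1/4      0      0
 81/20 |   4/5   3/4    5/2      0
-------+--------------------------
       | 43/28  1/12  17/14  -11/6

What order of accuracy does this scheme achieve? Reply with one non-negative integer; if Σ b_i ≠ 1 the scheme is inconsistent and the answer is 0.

b = (43/28, 1/12, 17/14, -11/6)
c = (0, 7/13, 107/44, 81/20)
Ac = (0, 0, 7/52, 7417/1144)
Σ b_i: 43/28·1 + 1/12·1 + 17/14·1 + (-11/6)·1 = 1 ✓
b·c: 1/12·7/13 + 17/14·107/44 + (-11/6)·81/20 = -132949/30030 ≠ 1/2 ⇒ order 1.

1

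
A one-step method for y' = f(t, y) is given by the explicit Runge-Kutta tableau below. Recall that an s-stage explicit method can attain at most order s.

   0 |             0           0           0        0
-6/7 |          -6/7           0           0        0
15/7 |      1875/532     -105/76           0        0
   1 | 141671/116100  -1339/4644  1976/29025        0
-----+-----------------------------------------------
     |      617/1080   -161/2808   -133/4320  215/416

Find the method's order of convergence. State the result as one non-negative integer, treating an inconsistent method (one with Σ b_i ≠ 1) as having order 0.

b = (617/1080, -161/2808, -133/4320, 215/416)
c = (0, -6/7, 15/7, 1)
Ac = (0, 0, 45/38, 169/430)
Σ b_i: 617/1080·1 + (-161/2808)·1 + (-133/4320)·1 + 215/416·1 = 1 ✓
b·c: (-161/2808)·(-6/7) + (-133/4320)·15/7 + 215/416·1 = 1/2 ✓
b·c²: (-161/2808)·36/49 + (-133/4320)·225/49 + 215/416·1 = 1/3 ✓
b·Ac: (-133/4320)·45/38 + 215/416·169/430 = 1/6 ✓
b·c³: (-161/2808)·(-216/343) + (-133/4320)·3375/343 + 215/416·1 = 1/4 ✓
b·(c∘Ac): (-133/4320)·675/266 + 215/416·169/430 = 1/8 ✓
b·Ac²: (-133/4320)·(-135/133) + 215/416·13/129 = 1/12 ✓
b·A²c: 215/416·52/645 = 1/24 ✓; 4 stages ⇒ order 4.

4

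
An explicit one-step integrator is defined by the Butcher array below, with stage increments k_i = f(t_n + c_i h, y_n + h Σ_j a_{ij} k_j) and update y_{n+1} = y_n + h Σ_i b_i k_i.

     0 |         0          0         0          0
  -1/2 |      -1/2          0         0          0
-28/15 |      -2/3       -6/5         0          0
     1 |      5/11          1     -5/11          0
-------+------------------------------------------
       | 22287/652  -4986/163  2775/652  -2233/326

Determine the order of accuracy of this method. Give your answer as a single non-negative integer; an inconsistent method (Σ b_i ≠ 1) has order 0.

3

b = (22287/652, -4986/163, 2775/652, -2233/326)
c = (0, -1/2, -28/15, 1)
Ac = (0, 0, 3/5, 23/66)
Σ b_i: 22287/652·1 + (-4986/163)·1 + 2775/652·1 + (-2233/326)·1 = 1 ✓
b·c: (-4986/163)·(-1/2) + 2775/652·(-28/15) + (-2233/326)·1 = 1/2 ✓
b·c²: (-4986/163)·1/4 + 2775/652·784/225 + (-2233/326)·1 = 1/3 ✓
b·Ac: 2775/652·3/5 + (-2233/326)·23/66 = 1/6 ✓
b·c³: (-4986/163)·(-1/8) + 2775/652·(-21952/3375) + (-2233/326)·1 = -901009/29340 ≠ 1/4 ⇒ order 3.
b·(c∘Ac): 2775/652·(-28/25) + (-2233/326)·23/66 = -13993/1956 ≠ 1/8
b·Ac²: 2775/652·(-3/10) + (-2233/326)·(-2641/1980) = 230599/29340 ≠ 1/12
b·A²c: (-2233/326)·(-3/11) = 609/326 ≠ 1/24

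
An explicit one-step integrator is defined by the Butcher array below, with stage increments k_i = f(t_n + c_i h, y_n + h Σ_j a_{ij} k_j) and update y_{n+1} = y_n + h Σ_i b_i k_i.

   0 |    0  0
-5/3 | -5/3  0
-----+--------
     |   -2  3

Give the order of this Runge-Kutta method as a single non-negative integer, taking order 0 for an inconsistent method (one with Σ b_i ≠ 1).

1

b = (-2, 3)
c = (0, -5/3)
Σ b_i: (-2)·1 + 3·1 = 1 ✓
b·c: 3·(-5/3) = -5 ≠ 1/2 ⇒ order 1.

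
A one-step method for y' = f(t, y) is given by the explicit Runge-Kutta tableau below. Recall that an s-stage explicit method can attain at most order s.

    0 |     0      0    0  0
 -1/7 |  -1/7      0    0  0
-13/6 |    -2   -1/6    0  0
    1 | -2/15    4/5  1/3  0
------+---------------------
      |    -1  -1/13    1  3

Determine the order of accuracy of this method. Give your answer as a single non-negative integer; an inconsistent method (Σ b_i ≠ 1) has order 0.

b = (-1, -1/13, 1, 3)
c = (0, -1/7, -13/6, 1)
Ac = (0, 0, 1/42, -527/630)
Σ b_i: (-1)·1 + (-1/13)·1 + 1·1 + 3·1 = 38/13 ≠ 1 ⇒ order 0.

0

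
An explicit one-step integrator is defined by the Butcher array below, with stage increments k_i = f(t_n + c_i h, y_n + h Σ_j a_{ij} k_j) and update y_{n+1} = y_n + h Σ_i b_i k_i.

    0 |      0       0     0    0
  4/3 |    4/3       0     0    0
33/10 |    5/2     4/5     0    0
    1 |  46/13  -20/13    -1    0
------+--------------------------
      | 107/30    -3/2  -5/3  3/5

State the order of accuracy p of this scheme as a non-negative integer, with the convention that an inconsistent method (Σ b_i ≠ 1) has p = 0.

b = (107/30, -3/2, -5/3, 3/5)
c = (0, 4/3, 33/10, 1)
Ac = (0, 0, 16/15, -2087/390)
Σ b_i: 107/30·1 + (-3/2)·1 + (-5/3)·1 + 3/5·1 = 1 ✓
b·c: (-3/2)·4/3 + (-5/3)·33/10 + 3/5·1 = -69/10 ≠ 1/2 ⇒ order 1.

1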